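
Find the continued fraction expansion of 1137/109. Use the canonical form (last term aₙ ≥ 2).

1137 = 10*109 + 47
109 = 2*47 + 15
47 = 3*15 + 2
15 = 7*2 + 1
2 = 2*1 + 0  (stop)
So 1137/109 = [10; 2, 3, 7, 2].

[10; 2, 3, 7, 2]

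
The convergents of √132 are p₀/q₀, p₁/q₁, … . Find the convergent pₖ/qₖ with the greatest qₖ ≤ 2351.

√132 = [11; 2, 22, …] (period length 2).
Convergents:
  p_0/q_0 = 11/1
  p_1/q_1 = 23/2
  p_2/q_2 = 517/45
  p_3/q_3 = 1057/92
  p_4/q_4 = 23771/2069
  p_5/q_5 = 48599/4230
q_4 = 2069 ≤ 2351 < 4230 = q_5, so the answer is 23771/2069.

23771/2069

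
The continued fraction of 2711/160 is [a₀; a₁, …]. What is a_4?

3

2711 = 16·160 + 151   →  a_0 = 16
160 = 1·151 + 9   →  a_1 = 1
151 = 16·9 + 7   →  a_2 = 16
9 = 1·7 + 2   →  a_3 = 1
7 = 3·2 + 1   →  a_4 = 3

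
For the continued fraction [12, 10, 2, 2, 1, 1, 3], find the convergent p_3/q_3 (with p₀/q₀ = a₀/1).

629/52

Using pₖ = aₖpₖ₋₁ + pₖ₋₂, qₖ = aₖqₖ₋₁ + qₖ₋₂ (with p₋₁=1, p₋₂=0, q₋₁=0, q₋₂=1):
  k=0: a=12, p=12, q=1
  k=1: a=10, p=121, q=10
  k=2: a=2, p=254, q=21
  k=3: a=2, p=629, q=52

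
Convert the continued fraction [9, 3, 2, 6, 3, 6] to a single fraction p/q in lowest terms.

8332/897

Fold from the inside: start with 6/1.
  3 + 1/6 = 19/6
  6 + 6/19 = 120/19
  2 + 19/120 = 259/120
  3 + 120/259 = 897/259
  9 + 259/897 = 8332/897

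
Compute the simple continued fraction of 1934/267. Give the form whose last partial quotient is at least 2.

1934 = 7·267 + 65
267 = 4·65 + 7
65 = 9·7 + 2
7 = 3·2 + 1
2 = 2·1 + 0  (stop)
So 1934/267 = [7; 4, 9, 3, 2].

[7; 4, 9, 3, 2]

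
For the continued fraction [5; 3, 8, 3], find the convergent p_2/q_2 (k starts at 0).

Using pₖ = aₖpₖ₋₁ + pₖ₋₂, qₖ = aₖqₖ₋₁ + qₖ₋₂ (with p₋₁=1, p₋₂=0, q₋₁=0, q₋₂=1):
  k=0: a=5, p=5, q=1
  k=1: a=3, p=16, q=3
  k=2: a=8, p=133, q=25

133/25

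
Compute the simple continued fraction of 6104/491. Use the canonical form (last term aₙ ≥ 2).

6104 = 12*491 + 212
491 = 2*212 + 67
212 = 3*67 + 11
67 = 6*11 + 1
11 = 11*1 + 0  (stop)
So 6104/491 = [12; 2, 3, 6, 11].

[12; 2, 3, 6, 11]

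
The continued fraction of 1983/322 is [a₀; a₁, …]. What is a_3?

1983 = 6·322 + 51   →  a_0 = 6
322 = 6·51 + 16   →  a_1 = 6
51 = 3·16 + 3   →  a_2 = 3
16 = 5·3 + 1   →  a_3 = 5

5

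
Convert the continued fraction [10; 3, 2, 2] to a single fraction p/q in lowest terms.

Fold from the inside: start with 2/1.
  2 + 1/2 = 5/2
  3 + 2/5 = 17/5
  10 + 5/17 = 175/17

175/17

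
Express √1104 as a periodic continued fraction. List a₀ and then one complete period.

a₀ = ⌊√1104⌋ = 33.
With m₀=0, d₀=1 and mₖ₊₁ = dₖaₖ − mₖ, dₖ₊₁ = (n − mₖ₊₁²)/dₖ, aₖ₊₁ = ⌊(a₀+mₖ₊₁)/dₖ₊₁⌋:
  k=1: m=33, d=15, a=4
  k=2: m=27, d=25, a=2
  k=3: m=23, d=23, a=2
  k=4: m=23, d=25, a=2
  k=5: m=27, d=15, a=4
  k=6: m=33, d=1, a=66
d=1 and a=2a₀=66 at k=6, so the next step gives (m, d) = (33, 15) again — its k=1 value — and the period has length 6.

[33; 4, 2, 2, 2, 4, 66]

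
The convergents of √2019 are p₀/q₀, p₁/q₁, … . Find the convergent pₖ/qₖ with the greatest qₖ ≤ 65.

674/15

√2019 = [44; 1, 13, 1, 88, …] (period length 4).
Convergents:
  p_0/q_0 = 44/1
  p_1/q_1 = 45/1
  p_2/q_2 = 629/14
  p_3/q_3 = 674/15
  p_4/q_4 = 59941/1334
q_3 = 15 ≤ 65 < 1334 = q_4, so the answer is 674/15.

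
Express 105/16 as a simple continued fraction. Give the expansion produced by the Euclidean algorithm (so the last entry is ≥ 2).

[6; 1, 1, 3, 2]

105 = 6*16 + 9
16 = 1*9 + 7
9 = 1*7 + 2
7 = 3*2 + 1
2 = 2*1 + 0  (stop)
So 105/16 = [6; 1, 1, 3, 2].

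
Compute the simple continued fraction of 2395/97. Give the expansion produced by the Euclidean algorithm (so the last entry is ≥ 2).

[24; 1, 2, 4, 3, 2]

2395 = 24*97 + 67
97 = 1*67 + 30
67 = 2*30 + 7
30 = 4*7 + 2
7 = 3*2 + 1
2 = 2*1 + 0  (stop)
So 2395/97 = [24; 1, 2, 4, 3, 2].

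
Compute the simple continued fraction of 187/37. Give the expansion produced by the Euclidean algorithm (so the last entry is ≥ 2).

187 = 5×37 + 2
37 = 18×2 + 1
2 = 2×1 + 0  (stop)
So 187/37 = [5; 18, 2].

[5; 18, 2]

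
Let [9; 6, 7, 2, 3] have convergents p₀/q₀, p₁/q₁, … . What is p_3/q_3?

843/92

Using pₖ = aₖpₖ₋₁ + pₖ₋₂, qₖ = aₖqₖ₋₁ + qₖ₋₂ (with p₋₁=1, p₋₂=0, q₋₁=0, q₋₂=1):
  k=0: a=9, p=9, q=1
  k=1: a=6, p=55, q=6
  k=2: a=7, p=394, q=43
  k=3: a=2, p=843, q=92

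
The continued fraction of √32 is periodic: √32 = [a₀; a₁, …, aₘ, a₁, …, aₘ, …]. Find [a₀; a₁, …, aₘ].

a₀ = ⌊√32⌋ = 5.
With m₀=0, d₀=1 and mₖ₊₁ = dₖaₖ − mₖ, dₖ₊₁ = (n − mₖ₊₁²)/dₖ, aₖ₊₁ = ⌊(a₀+mₖ₊₁)/dₖ₊₁⌋:
  k=1: m=5, d=7, a=1
  k=2: m=2, d=4, a=1
  k=3: m=2, d=7, a=1
  k=4: m=5, d=1, a=10
d=1 and a=2a₀=10 at k=4, so the next step gives (m, d) = (5, 7) again — its k=1 value — and the period has length 4.

[5; 1, 1, 1, 10]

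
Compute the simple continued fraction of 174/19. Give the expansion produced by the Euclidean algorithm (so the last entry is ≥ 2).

174 = 9·19 + 3
19 = 6·3 + 1
3 = 3·1 + 0  (stop)
So 174/19 = [9; 6, 3].

[9; 6, 3]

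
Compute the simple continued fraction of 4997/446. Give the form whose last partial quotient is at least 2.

4997 = 11×446 + 91
446 = 4×91 + 82
91 = 1×82 + 9
82 = 9×9 + 1
9 = 9×1 + 0  (stop)
So 4997/446 = [11; 4, 1, 9, 9].

[11; 4, 1, 9, 9]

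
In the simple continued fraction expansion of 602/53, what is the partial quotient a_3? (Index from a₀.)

602 = 11·53 + 19   →  a_0 = 11
53 = 2·19 + 15   →  a_1 = 2
19 = 1·15 + 4   →  a_2 = 1
15 = 3·4 + 3   →  a_3 = 3

3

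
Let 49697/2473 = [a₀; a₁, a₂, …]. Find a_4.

49697 = 20·2473 + 237   →  a_0 = 20
2473 = 10·237 + 103   →  a_1 = 10
237 = 2·103 + 31   →  a_2 = 2
103 = 3·31 + 10   →  a_3 = 3
31 = 3·10 + 1   →  a_4 = 3

3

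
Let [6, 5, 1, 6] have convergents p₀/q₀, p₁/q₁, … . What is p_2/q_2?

Using pₖ = aₖpₖ₋₁ + pₖ₋₂, qₖ = aₖqₖ₋₁ + qₖ₋₂ (with p₋₁=1, p₋₂=0, q₋₁=0, q₋₂=1):
  k=0: a=6, p=6, q=1
  k=1: a=5, p=31, q=5
  k=2: a=1, p=37, q=6

37/6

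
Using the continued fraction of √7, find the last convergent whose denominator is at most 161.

127/48

√7 = [2; 1, 1, 1, 4, …] (period length 4).
Convergents:
  p_0/q_0 = 2/1
  p_1/q_1 = 3/1
  p_2/q_2 = 5/2
  p_3/q_3 = 8/3
  p_4/q_4 = 37/14
  p_5/q_5 = 45/17
  p_6/q_6 = 82/31
  p_7/q_7 = 127/48
  p_8/q_8 = 590/223
q_7 = 48 ≤ 161 < 223 = q_8, so the answer is 127/48.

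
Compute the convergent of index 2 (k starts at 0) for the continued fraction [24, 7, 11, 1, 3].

1883/78

Using pₖ = aₖpₖ₋₁ + pₖ₋₂, qₖ = aₖqₖ₋₁ + qₖ₋₂ (with p₋₁=1, p₋₂=0, q₋₁=0, q₋₂=1):
  k=0: a=24, p=24, q=1
  k=1: a=7, p=169, q=7
  k=2: a=11, p=1883, q=78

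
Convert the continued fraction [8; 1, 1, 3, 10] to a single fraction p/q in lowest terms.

617/72

Using pₖ = aₖpₖ₋₁ + pₖ₋₂ and qₖ = aₖqₖ₋₁ + qₖ₋₂:
  k=0: a=8, p=8, q=1
  k=1: a=1, p=9, q=1
  k=2: a=1, p=17, q=2
  k=3: a=3, p=60, q=7
  k=4: a=10, p=617, q=72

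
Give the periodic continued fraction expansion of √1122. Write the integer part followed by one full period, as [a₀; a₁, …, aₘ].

a₀ = ⌊√1122⌋ = 33.
With m₀=0, d₀=1 and mₖ₊₁ = dₖaₖ − mₖ, dₖ₊₁ = (n − mₖ₊₁²)/dₖ, aₖ₊₁ = ⌊(a₀+mₖ₊₁)/dₖ₊₁⌋:
  k=1: m=33, d=33, a=2
  k=2: m=33, d=1, a=66
d=1 and a=2a₀=66 at k=2, so the next step gives (m, d) = (33, 33) again — its k=1 value — and the period has length 2.

[33; 2, 66]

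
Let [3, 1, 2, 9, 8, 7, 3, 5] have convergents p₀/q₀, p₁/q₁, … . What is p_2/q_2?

11/3

Using pₖ = aₖpₖ₋₁ + pₖ₋₂, qₖ = aₖqₖ₋₁ + qₖ₋₂ (with p₋₁=1, p₋₂=0, q₋₁=0, q₋₂=1):
  k=0: a=3, p=3, q=1
  k=1: a=1, p=4, q=1
  k=2: a=2, p=11, q=3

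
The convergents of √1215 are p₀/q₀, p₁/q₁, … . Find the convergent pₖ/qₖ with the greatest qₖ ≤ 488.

16801/482

√1215 = [34; 1, 5, 1, 68, …] (period length 4).
Convergents:
  p_0/q_0 = 34/1
  p_1/q_1 = 35/1
  p_2/q_2 = 209/6
  p_3/q_3 = 244/7
  p_4/q_4 = 16801/482
  p_5/q_5 = 17045/489
q_4 = 482 ≤ 488 < 489 = q_5, so the answer is 16801/482.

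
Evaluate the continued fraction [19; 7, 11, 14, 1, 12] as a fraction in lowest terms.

291384/15223

Fold from the inside: start with 12/1.
  1 + 1/12 = 13/12
  14 + 12/13 = 194/13
  11 + 13/194 = 2147/194
  7 + 194/2147 = 15223/2147
  19 + 2147/15223 = 291384/15223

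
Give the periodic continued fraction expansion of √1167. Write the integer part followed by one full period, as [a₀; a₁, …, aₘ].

[34; 6, 5, 11, 5, 6, 68]

a₀ = ⌊√1167⌋ = 34.
With m₀=0, d₀=1 and mₖ₊₁ = dₖaₖ − mₖ, dₖ₊₁ = (n − mₖ₊₁²)/dₖ, aₖ₊₁ = ⌊(a₀+mₖ₊₁)/dₖ₊₁⌋:
  k=1: m=34, d=11, a=6
  k=2: m=32, d=13, a=5
  k=3: m=33, d=6, a=11
  k=4: m=33, d=13, a=5
  k=5: m=32, d=11, a=6
  k=6: m=34, d=1, a=68
d=1 and a=2a₀=68 at k=6, so the next step gives (m, d) = (34, 11) again — its k=1 value — and the period has length 6.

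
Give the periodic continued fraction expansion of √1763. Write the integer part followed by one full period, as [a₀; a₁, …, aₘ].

a₀ = ⌊√1763⌋ = 41.
With m₀=0, d₀=1 and mₖ₊₁ = dₖaₖ − mₖ, dₖ₊₁ = (n − mₖ₊₁²)/dₖ, aₖ₊₁ = ⌊(a₀+mₖ₊₁)/dₖ₊₁⌋:
  k=1: m=41, d=82, a=1
  k=2: m=41, d=1, a=82
d=1 and a=2a₀=82 at k=2, so the next step gives (m, d) = (41, 82) again — its k=1 value — and the period has length 2.

[41; 1, 82]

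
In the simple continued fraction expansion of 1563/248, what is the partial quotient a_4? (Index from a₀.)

1563 = 6·248 + 75   →  a_0 = 6
248 = 3·75 + 23   →  a_1 = 3
75 = 3·23 + 6   →  a_2 = 3
23 = 3·6 + 5   →  a_3 = 3
6 = 1·5 + 1   →  a_4 = 1

1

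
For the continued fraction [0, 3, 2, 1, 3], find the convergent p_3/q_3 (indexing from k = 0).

Using pₖ = aₖpₖ₋₁ + pₖ₋₂, qₖ = aₖqₖ₋₁ + qₖ₋₂ (with p₋₁=1, p₋₂=0, q₋₁=0, q₋₂=1):
  k=0: a=0, p=0, q=1
  k=1: a=3, p=1, q=3
  k=2: a=2, p=2, q=7
  k=3: a=1, p=3, q=10

3/10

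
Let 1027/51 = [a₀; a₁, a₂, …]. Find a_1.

7

1027 = 20·51 + 7   →  a_0 = 20
51 = 7·7 + 2   →  a_1 = 7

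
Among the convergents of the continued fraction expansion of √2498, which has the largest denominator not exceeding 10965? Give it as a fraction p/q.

√2498 = [49; 1, 48, 1, 98, …] (period length 4).
Convergents:
  p_0/q_0 = 49/1
  p_1/q_1 = 50/1
  p_2/q_2 = 2449/49
  p_3/q_3 = 2499/50
  p_4/q_4 = 247351/4949
  p_5/q_5 = 249850/4999
  p_6/q_6 = 12240151/244901
q_5 = 4999 ≤ 10965 < 244901 = q_6, so the answer is 249850/4999.

249850/4999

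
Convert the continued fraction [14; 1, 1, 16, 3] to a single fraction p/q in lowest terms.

1466/101

Using pₖ = aₖpₖ₋₁ + pₖ₋₂ and qₖ = aₖqₖ₋₁ + qₖ₋₂:
  k=0: a=14, p=14, q=1
  k=1: a=1, p=15, q=1
  k=2: a=1, p=29, q=2
  k=3: a=16, p=479, q=33
  k=4: a=3, p=1466, q=101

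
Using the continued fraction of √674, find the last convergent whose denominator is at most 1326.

34399/1325

√674 = [25; 1, 24, 1, 50, …] (period length 4).
Convergents:
  p_0/q_0 = 25/1
  p_1/q_1 = 26/1
  p_2/q_2 = 649/25
  p_3/q_3 = 675/26
  p_4/q_4 = 34399/1325
  p_5/q_5 = 35074/1351
q_4 = 1325 ≤ 1326 < 1351 = q_5, so the answer is 34399/1325.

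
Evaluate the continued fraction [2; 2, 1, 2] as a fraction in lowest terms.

19/8

Using pₖ = aₖpₖ₋₁ + pₖ₋₂ and qₖ = aₖqₖ₋₁ + qₖ₋₂:
  k=0: a=2, p=2, q=1
  k=1: a=2, p=5, q=2
  k=2: a=1, p=7, q=3
  k=3: a=2, p=19, q=8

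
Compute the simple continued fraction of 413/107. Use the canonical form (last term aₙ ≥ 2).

413 = 3·107 + 92
107 = 1·92 + 15
92 = 6·15 + 2
15 = 7·2 + 1
2 = 2·1 + 0  (stop)
So 413/107 = [3; 1, 6, 7, 2].

[3; 1, 6, 7, 2]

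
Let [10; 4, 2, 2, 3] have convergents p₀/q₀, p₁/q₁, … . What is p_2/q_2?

Using pₖ = aₖpₖ₋₁ + pₖ₋₂, qₖ = aₖqₖ₋₁ + qₖ₋₂ (with p₋₁=1, p₋₂=0, q₋₁=0, q₋₂=1):
  k=0: a=10, p=10, q=1
  k=1: a=4, p=41, q=4
  k=2: a=2, p=92, q=9

92/9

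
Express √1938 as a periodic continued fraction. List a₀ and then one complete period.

[44; 44, 88]

a₀ = ⌊√1938⌋ = 44.
With m₀=0, d₀=1 and mₖ₊₁ = dₖaₖ − mₖ, dₖ₊₁ = (n − mₖ₊₁²)/dₖ, aₖ₊₁ = ⌊(a₀+mₖ₊₁)/dₖ₊₁⌋:
  k=1: m=44, d=2, a=44
  k=2: m=44, d=1, a=88
d=1 and a=2a₀=88 at k=2, so the next step gives (m, d) = (44, 2) again — its k=1 value — and the period has length 2.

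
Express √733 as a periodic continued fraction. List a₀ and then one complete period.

[27; 13, 1, 1, 13, 54]

a₀ = ⌊√733⌋ = 27.
With m₀=0, d₀=1 and mₖ₊₁ = dₖaₖ − mₖ, dₖ₊₁ = (n − mₖ₊₁²)/dₖ, aₖ₊₁ = ⌊(a₀+mₖ₊₁)/dₖ₊₁⌋:
  k=1: m=27, d=4, a=13
  k=2: m=25, d=27, a=1
  k=3: m=2, d=27, a=1
  k=4: m=25, d=4, a=13
  k=5: m=27, d=1, a=54
d=1 and a=2a₀=54 at k=5, so the next step gives (m, d) = (27, 4) again — its k=1 value — and the period has length 5.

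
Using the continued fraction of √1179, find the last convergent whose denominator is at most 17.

√1179 = [34; 2, 1, 33, 1, 2, 68, …] (period length 6).
Convergents:
  p_0/q_0 = 34/1
  p_1/q_1 = 69/2
  p_2/q_2 = 103/3
  p_3/q_3 = 3468/101
q_2 = 3 ≤ 17 < 101 = q_3, so the answer is 103/3.

103/3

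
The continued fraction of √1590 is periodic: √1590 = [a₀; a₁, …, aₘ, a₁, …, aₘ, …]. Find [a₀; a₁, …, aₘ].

a₀ = ⌊√1590⌋ = 39.
With m₀=0, d₀=1 and mₖ₊₁ = dₖaₖ − mₖ, dₖ₊₁ = (n − mₖ₊₁²)/dₖ, aₖ₊₁ = ⌊(a₀+mₖ₊₁)/dₖ₊₁⌋:
  k=1: m=39, d=69, a=1
  k=2: m=30, d=10, a=6
  k=3: m=30, d=69, a=1
  k=4: m=39, d=1, a=78
d=1 and a=2a₀=78 at k=4, so the next step gives (m, d) = (39, 69) again — its k=1 value — and the period has length 4.

[39; 1, 6, 1, 78]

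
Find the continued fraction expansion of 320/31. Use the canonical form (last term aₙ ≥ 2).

[10; 3, 10]

320 = 10·31 + 10
31 = 3·10 + 1
10 = 10·1 + 0  (stop)
So 320/31 = [10; 3, 10].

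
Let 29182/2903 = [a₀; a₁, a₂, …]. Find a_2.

29182 = 10·2903 + 152   →  a_0 = 10
2903 = 19·152 + 15   →  a_1 = 19
152 = 10·15 + 2   →  a_2 = 10

10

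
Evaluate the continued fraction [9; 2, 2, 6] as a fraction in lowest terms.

Fold from the inside: start with 6/1.
  2 + 1/6 = 13/6
  2 + 6/13 = 32/13
  9 + 13/32 = 301/32

301/32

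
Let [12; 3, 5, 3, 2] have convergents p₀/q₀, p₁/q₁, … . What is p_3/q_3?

628/51

Using pₖ = aₖpₖ₋₁ + pₖ₋₂, qₖ = aₖqₖ₋₁ + qₖ₋₂ (with p₋₁=1, p₋₂=0, q₋₁=0, q₋₂=1):
  k=0: a=12, p=12, q=1
  k=1: a=3, p=37, q=3
  k=2: a=5, p=197, q=16
  k=3: a=3, p=628, q=51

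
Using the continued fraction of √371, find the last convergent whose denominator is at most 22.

√371 = [19; 3, 1, 4, 1, 3, 38, …] (period length 6).
Convergents:
  p_0/q_0 = 19/1
  p_1/q_1 = 58/3
  p_2/q_2 = 77/4
  p_3/q_3 = 366/19
  p_4/q_4 = 443/23
q_3 = 19 ≤ 22 < 23 = q_4, so the answer is 366/19.

366/19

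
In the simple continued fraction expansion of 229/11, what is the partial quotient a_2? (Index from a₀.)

4

229 = 20·11 + 9   →  a_0 = 20
11 = 1·9 + 2   →  a_1 = 1
9 = 4·2 + 1   →  a_2 = 4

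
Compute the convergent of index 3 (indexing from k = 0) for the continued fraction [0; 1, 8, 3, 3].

Using pₖ = aₖpₖ₋₁ + pₖ₋₂, qₖ = aₖqₖ₋₁ + qₖ₋₂ (with p₋₁=1, p₋₂=0, q₋₁=0, q₋₂=1):
  k=0: a=0, p=0, q=1
  k=1: a=1, p=1, q=1
  k=2: a=8, p=8, q=9
  k=3: a=3, p=25, q=28

25/28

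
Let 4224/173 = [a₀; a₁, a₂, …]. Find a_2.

2

4224 = 24·173 + 72   →  a_0 = 24
173 = 2·72 + 29   →  a_1 = 2
72 = 2·29 + 14   →  a_2 = 2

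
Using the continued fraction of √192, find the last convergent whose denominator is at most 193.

√192 = [13; 1, 5, 1, 26, …] (period length 4).
Convergents:
  p_0/q_0 = 13/1
  p_1/q_1 = 14/1
  p_2/q_2 = 83/6
  p_3/q_3 = 97/7
  p_4/q_4 = 2605/188
  p_5/q_5 = 2702/195
q_4 = 188 ≤ 193 < 195 = q_5, so the answer is 2605/188.

2605/188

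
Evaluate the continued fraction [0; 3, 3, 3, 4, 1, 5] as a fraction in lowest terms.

Fold from the inside: start with 5/1.
  1 + 1/5 = 6/5
  4 + 5/6 = 29/6
  3 + 6/29 = 93/29
  3 + 29/93 = 308/93
  3 + 93/308 = 1017/308
  0 + 308/1017 = 308/1017

308/1017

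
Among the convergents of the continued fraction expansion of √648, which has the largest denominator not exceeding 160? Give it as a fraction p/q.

√648 = [25; 2, 5, 6, 5, 2, 50, …] (period length 6).
Convergents:
  p_0/q_0 = 25/1
  p_1/q_1 = 51/2
  p_2/q_2 = 280/11
  p_3/q_3 = 1731/68
  p_4/q_4 = 8935/351
q_3 = 68 ≤ 160 < 351 = q_4, so the answer is 1731/68.

1731/68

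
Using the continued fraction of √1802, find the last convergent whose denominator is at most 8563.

√1802 = [42; 2, 4, 2, 84, …] (period length 4).
Convergents:
  p_0/q_0 = 42/1
  p_1/q_1 = 85/2
  p_2/q_2 = 382/9
  p_3/q_3 = 849/20
  p_4/q_4 = 71698/1689
  p_5/q_5 = 144245/3398
  p_6/q_6 = 648678/15281
q_5 = 3398 ≤ 8563 < 15281 = q_6, so the answer is 144245/3398.

144245/3398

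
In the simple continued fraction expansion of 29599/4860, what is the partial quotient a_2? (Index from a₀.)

29599 = 6·4860 + 439   →  a_0 = 6
4860 = 11·439 + 31   →  a_1 = 11
439 = 14·31 + 5   →  a_2 = 14

14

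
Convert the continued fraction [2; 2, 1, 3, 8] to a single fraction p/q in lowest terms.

215/91

Using pₖ = aₖpₖ₋₁ + pₖ₋₂ and qₖ = aₖqₖ₋₁ + qₖ₋₂:
  k=0: a=2, p=2, q=1
  k=1: a=2, p=5, q=2
  k=2: a=1, p=7, q=3
  k=3: a=3, p=26, q=11
  k=4: a=8, p=215, q=91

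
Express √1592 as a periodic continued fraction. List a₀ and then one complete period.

[39; 1, 8, 1, 78]

a₀ = ⌊√1592⌋ = 39.
With m₀=0, d₀=1 and mₖ₊₁ = dₖaₖ − mₖ, dₖ₊₁ = (n − mₖ₊₁²)/dₖ, aₖ₊₁ = ⌊(a₀+mₖ₊₁)/dₖ₊₁⌋:
  k=1: m=39, d=71, a=1
  k=2: m=32, d=8, a=8
  k=3: m=32, d=71, a=1
  k=4: m=39, d=1, a=78
d=1 and a=2a₀=78 at k=4, so the next step gives (m, d) = (39, 71) again — its k=1 value — and the period has length 4.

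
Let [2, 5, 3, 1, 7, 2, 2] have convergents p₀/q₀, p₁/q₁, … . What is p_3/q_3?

46/21

Using pₖ = aₖpₖ₋₁ + pₖ₋₂, qₖ = aₖqₖ₋₁ + qₖ₋₂ (with p₋₁=1, p₋₂=0, q₋₁=0, q₋₂=1):
  k=0: a=2, p=2, q=1
  k=1: a=5, p=11, q=5
  k=2: a=3, p=35, q=16
  k=3: a=1, p=46, q=21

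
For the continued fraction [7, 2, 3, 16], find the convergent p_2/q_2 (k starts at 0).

52/7

Using pₖ = aₖpₖ₋₁ + pₖ₋₂, qₖ = aₖqₖ₋₁ + qₖ₋₂ (with p₋₁=1, p₋₂=0, q₋₁=0, q₋₂=1):
  k=0: a=7, p=7, q=1
  k=1: a=2, p=15, q=2
  k=2: a=3, p=52, q=7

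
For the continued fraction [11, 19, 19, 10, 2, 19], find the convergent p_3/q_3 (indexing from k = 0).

Using pₖ = aₖpₖ₋₁ + pₖ₋₂, qₖ = aₖqₖ₋₁ + qₖ₋₂ (with p₋₁=1, p₋₂=0, q₋₁=0, q₋₂=1):
  k=0: a=11, p=11, q=1
  k=1: a=19, p=210, q=19
  k=2: a=19, p=4001, q=362
  k=3: a=10, p=40220, q=3639

40220/3639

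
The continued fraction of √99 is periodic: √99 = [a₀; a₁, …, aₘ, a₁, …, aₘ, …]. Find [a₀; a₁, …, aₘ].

a₀ = ⌊√99⌋ = 9.
With m₀=0, d₀=1 and mₖ₊₁ = dₖaₖ − mₖ, dₖ₊₁ = (n − mₖ₊₁²)/dₖ, aₖ₊₁ = ⌊(a₀+mₖ₊₁)/dₖ₊₁⌋:
  k=1: m=9, d=18, a=1
  k=2: m=9, d=1, a=18
d=1 and a=2a₀=18 at k=2, so the next step gives (m, d) = (9, 18) again — its k=1 value — and the period has length 2.

[9; 1, 18]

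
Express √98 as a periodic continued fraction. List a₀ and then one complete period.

a₀ = ⌊√98⌋ = 9.
With m₀=0, d₀=1 and mₖ₊₁ = dₖaₖ − mₖ, dₖ₊₁ = (n − mₖ₊₁²)/dₖ, aₖ₊₁ = ⌊(a₀+mₖ₊₁)/dₖ₊₁⌋:
  k=1: m=9, d=17, a=1
  k=2: m=8, d=2, a=8
  k=3: m=8, d=17, a=1
  k=4: m=9, d=1, a=18
d=1 and a=2a₀=18 at k=4, so the next step gives (m, d) = (9, 17) again — its k=1 value — and the period has length 4.

[9; 1, 8, 1, 18]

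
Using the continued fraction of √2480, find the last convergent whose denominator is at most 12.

249/5

√2480 = [49; 1, 3, 1, 98, …] (period length 4).
Convergents:
  p_0/q_0 = 49/1
  p_1/q_1 = 50/1
  p_2/q_2 = 199/4
  p_3/q_3 = 249/5
  p_4/q_4 = 24601/494
q_3 = 5 ≤ 12 < 494 = q_4, so the answer is 249/5.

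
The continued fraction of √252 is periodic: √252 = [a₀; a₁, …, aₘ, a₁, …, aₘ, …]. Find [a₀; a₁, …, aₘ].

[15; 1, 6, 1, 30]

a₀ = ⌊√252⌋ = 15.
With m₀=0, d₀=1 and mₖ₊₁ = dₖaₖ − mₖ, dₖ₊₁ = (n − mₖ₊₁²)/dₖ, aₖ₊₁ = ⌊(a₀+mₖ₊₁)/dₖ₊₁⌋:
  k=1: m=15, d=27, a=1
  k=2: m=12, d=4, a=6
  k=3: m=12, d=27, a=1
  k=4: m=15, d=1, a=30
d=1 and a=2a₀=30 at k=4, so the next step gives (m, d) = (15, 27) again — its k=1 value — and the period has length 4.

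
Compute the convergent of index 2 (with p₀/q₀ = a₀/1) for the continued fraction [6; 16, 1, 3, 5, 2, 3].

Using pₖ = aₖpₖ₋₁ + pₖ₋₂, qₖ = aₖqₖ₋₁ + qₖ₋₂ (with p₋₁=1, p₋₂=0, q₋₁=0, q₋₂=1):
  k=0: a=6, p=6, q=1
  k=1: a=16, p=97, q=16
  k=2: a=1, p=103, q=17

103/17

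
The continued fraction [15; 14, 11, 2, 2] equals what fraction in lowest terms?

12102/803

Using pₖ = aₖpₖ₋₁ + pₖ₋₂ and qₖ = aₖqₖ₋₁ + qₖ₋₂:
  k=0: a=15, p=15, q=1
  k=1: a=14, p=211, q=14
  k=2: a=11, p=2336, q=155
  k=3: a=2, p=4883, q=324
  k=4: a=2, p=12102, q=803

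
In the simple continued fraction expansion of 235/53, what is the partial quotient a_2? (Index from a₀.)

3

235 = 4·53 + 23   →  a_0 = 4
53 = 2·23 + 7   →  a_1 = 2
23 = 3·7 + 2   →  a_2 = 3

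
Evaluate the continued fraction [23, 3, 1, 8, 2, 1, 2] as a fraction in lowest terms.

6791/292

Fold from the inside: start with 2/1.
  1 + 1/2 = 3/2
  2 + 2/3 = 8/3
  8 + 3/8 = 67/8
  1 + 8/67 = 75/67
  3 + 67/75 = 292/75
  23 + 75/292 = 6791/292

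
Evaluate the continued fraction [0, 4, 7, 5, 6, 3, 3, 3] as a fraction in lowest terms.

Fold from the inside: start with 3/1.
  3 + 1/3 = 10/3
  3 + 3/10 = 33/10
  6 + 10/33 = 208/33
  5 + 33/208 = 1073/208
  7 + 208/1073 = 7719/1073
  4 + 1073/7719 = 31949/7719
  0 + 7719/31949 = 7719/31949

7719/31949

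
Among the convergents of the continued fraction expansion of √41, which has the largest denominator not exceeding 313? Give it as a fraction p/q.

826/129

√41 = [6; 2, 2, 12, …] (period length 3).
Convergents:
  p_0/q_0 = 6/1
  p_1/q_1 = 13/2
  p_2/q_2 = 32/5
  p_3/q_3 = 397/62
  p_4/q_4 = 826/129
  p_5/q_5 = 2049/320
q_4 = 129 ≤ 313 < 320 = q_5, so the answer is 826/129.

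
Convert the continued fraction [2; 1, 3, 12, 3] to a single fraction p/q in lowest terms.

416/151

Fold from the inside: start with 3/1.
  12 + 1/3 = 37/3
  3 + 3/37 = 114/37
  1 + 37/114 = 151/114
  2 + 114/151 = 416/151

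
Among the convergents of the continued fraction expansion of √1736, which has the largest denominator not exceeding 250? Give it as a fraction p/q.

√1736 = [41; 1, 1, 1, 82, …] (period length 4).
Convergents:
  p_0/q_0 = 41/1
  p_1/q_1 = 42/1
  p_2/q_2 = 83/2
  p_3/q_3 = 125/3
  p_4/q_4 = 10333/248
  p_5/q_5 = 10458/251
q_4 = 248 ≤ 250 < 251 = q_5, so the answer is 10333/248.

10333/248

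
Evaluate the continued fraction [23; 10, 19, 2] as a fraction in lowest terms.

9055/392

Using pₖ = aₖpₖ₋₁ + pₖ₋₂ and qₖ = aₖqₖ₋₁ + qₖ₋₂:
  k=0: a=23, p=23, q=1
  k=1: a=10, p=231, q=10
  k=2: a=19, p=4412, q=191
  k=3: a=2, p=9055, q=392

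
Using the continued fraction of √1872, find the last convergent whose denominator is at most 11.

173/4

√1872 = [43; 3, 1, 3, 86, …] (period length 4).
Convergents:
  p_0/q_0 = 43/1
  p_1/q_1 = 130/3
  p_2/q_2 = 173/4
  p_3/q_3 = 649/15
q_2 = 4 ≤ 11 < 15 = q_3, so the answer is 173/4.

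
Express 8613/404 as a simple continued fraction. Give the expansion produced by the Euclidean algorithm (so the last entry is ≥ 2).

8613 = 21*404 + 129
404 = 3*129 + 17
129 = 7*17 + 10
17 = 1*10 + 7
10 = 1*7 + 3
7 = 2*3 + 1
3 = 3*1 + 0  (stop)
So 8613/404 = [21; 3, 7, 1, 1, 2, 3].

[21; 3, 7, 1, 1, 2, 3]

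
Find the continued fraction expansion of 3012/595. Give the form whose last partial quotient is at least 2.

3012 = 5*595 + 37
595 = 16*37 + 3
37 = 12*3 + 1
3 = 3*1 + 0  (stop)
So 3012/595 = [5; 16, 12, 3].

[5; 16, 12, 3]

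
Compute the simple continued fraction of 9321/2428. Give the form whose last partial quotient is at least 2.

[3; 1, 5, 4, 1, 3, 3, 6]

9321 = 3·2428 + 2037
2428 = 1·2037 + 391
2037 = 5·391 + 82
391 = 4·82 + 63
82 = 1·63 + 19
63 = 3·19 + 6
19 = 3·6 + 1
6 = 6·1 + 0  (stop)
So 9321/2428 = [3; 1, 5, 4, 1, 3, 3, 6].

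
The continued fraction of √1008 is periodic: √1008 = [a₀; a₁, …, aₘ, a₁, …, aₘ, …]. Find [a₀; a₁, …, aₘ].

[31; 1, 2, 1, 62]

a₀ = ⌊√1008⌋ = 31.
With m₀=0, d₀=1 and mₖ₊₁ = dₖaₖ − mₖ, dₖ₊₁ = (n − mₖ₊₁²)/dₖ, aₖ₊₁ = ⌊(a₀+mₖ₊₁)/dₖ₊₁⌋:
  k=1: m=31, d=47, a=1
  k=2: m=16, d=16, a=2
  k=3: m=16, d=47, a=1
  k=4: m=31, d=1, a=62
d=1 and a=2a₀=62 at k=4, so the next step gives (m, d) = (31, 47) again — its k=1 value — and the period has length 4.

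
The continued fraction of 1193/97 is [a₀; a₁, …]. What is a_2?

2

1193 = 12·97 + 29   →  a_0 = 12
97 = 3·29 + 10   →  a_1 = 3
29 = 2·10 + 9   →  a_2 = 2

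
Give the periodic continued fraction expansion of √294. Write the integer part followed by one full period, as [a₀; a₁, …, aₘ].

a₀ = ⌊√294⌋ = 17.
With m₀=0, d₀=1 and mₖ₊₁ = dₖaₖ − mₖ, dₖ₊₁ = (n − mₖ₊₁²)/dₖ, aₖ₊₁ = ⌊(a₀+mₖ₊₁)/dₖ₊₁⌋:
  k=1: m=17, d=5, a=6
  k=2: m=13, d=25, a=1
  k=3: m=12, d=6, a=4
  k=4: m=12, d=25, a=1
  k=5: m=13, d=5, a=6
  k=6: m=17, d=1, a=34
d=1 and a=2a₀=34 at k=6, so the next step gives (m, d) = (17, 5) again — its k=1 value — and the period has length 6.

[17; 6, 1, 4, 1, 6, 34]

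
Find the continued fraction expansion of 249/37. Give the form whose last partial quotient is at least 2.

249 = 6*37 + 27
37 = 1*27 + 10
27 = 2*10 + 7
10 = 1*7 + 3
7 = 2*3 + 1
3 = 3*1 + 0  (stop)
So 249/37 = [6; 1, 2, 1, 2, 3].

[6; 1, 2, 1, 2, 3]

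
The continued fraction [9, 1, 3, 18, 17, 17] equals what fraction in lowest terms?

207143/21238

Using pₖ = aₖpₖ₋₁ + pₖ₋₂ and qₖ = aₖqₖ₋₁ + qₖ₋₂:
  k=0: a=9, p=9, q=1
  k=1: a=1, p=10, q=1
  k=2: a=3, p=39, q=4
  k=3: a=18, p=712, q=73
  k=4: a=17, p=12143, q=1245
  k=5: a=17, p=207143, q=21238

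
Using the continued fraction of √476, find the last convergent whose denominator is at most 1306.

√476 = [21; 1, 4, 2, 10, 2, 4, 1, 42, …] (period length 8).
Convergents:
  p_0/q_0 = 21/1
  p_1/q_1 = 22/1
  p_2/q_2 = 109/5
  p_3/q_3 = 240/11
  p_4/q_4 = 2509/115
  p_5/q_5 = 5258/241
  p_6/q_6 = 23541/1079
  p_7/q_7 = 28799/1320
q_6 = 1079 ≤ 1306 < 1320 = q_7, so the answer is 23541/1079.

23541/1079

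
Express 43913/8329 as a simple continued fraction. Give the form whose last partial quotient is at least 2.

[5; 3, 1, 2, 19, 19, 2]

43913 = 5·8329 + 2268
8329 = 3·2268 + 1525
2268 = 1·1525 + 743
1525 = 2·743 + 39
743 = 19·39 + 2
39 = 19·2 + 1
2 = 2·1 + 0  (stop)
So 43913/8329 = [5; 3, 1, 2, 19, 19, 2].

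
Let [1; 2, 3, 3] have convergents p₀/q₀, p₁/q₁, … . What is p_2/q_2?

Using pₖ = aₖpₖ₋₁ + pₖ₋₂, qₖ = aₖqₖ₋₁ + qₖ₋₂ (with p₋₁=1, p₋₂=0, q₋₁=0, q₋₂=1):
  k=0: a=1, p=1, q=1
  k=1: a=2, p=3, q=2
  k=2: a=3, p=10, q=7

10/7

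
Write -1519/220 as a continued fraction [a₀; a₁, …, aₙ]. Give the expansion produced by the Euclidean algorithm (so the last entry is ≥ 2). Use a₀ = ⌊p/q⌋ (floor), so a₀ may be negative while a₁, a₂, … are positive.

-1519 = -7*220 + 21
220 = 10*21 + 10
21 = 2*10 + 1
10 = 10*1 + 0  (stop)
So -1519/220 = [-7; 10, 2, 10].

[-7; 10, 2, 10]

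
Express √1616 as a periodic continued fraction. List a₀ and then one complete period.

[40; 5, 80]

a₀ = ⌊√1616⌋ = 40.
With m₀=0, d₀=1 and mₖ₊₁ = dₖaₖ − mₖ, dₖ₊₁ = (n − mₖ₊₁²)/dₖ, aₖ₊₁ = ⌊(a₀+mₖ₊₁)/dₖ₊₁⌋:
  k=1: m=40, d=16, a=5
  k=2: m=40, d=1, a=80
d=1 and a=2a₀=80 at k=2, so the next step gives (m, d) = (40, 16) again — its k=1 value — and the period has length 2.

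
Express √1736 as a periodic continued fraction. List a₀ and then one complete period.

[41; 1, 1, 1, 82]

a₀ = ⌊√1736⌋ = 41.
With m₀=0, d₀=1 and mₖ₊₁ = dₖaₖ − mₖ, dₖ₊₁ = (n − mₖ₊₁²)/dₖ, aₖ₊₁ = ⌊(a₀+mₖ₊₁)/dₖ₊₁⌋:
  k=1: m=41, d=55, a=1
  k=2: m=14, d=28, a=1
  k=3: m=14, d=55, a=1
  k=4: m=41, d=1, a=82
d=1 and a=2a₀=82 at k=4, so the next step gives (m, d) = (41, 55) again — its k=1 value — and the period has length 4.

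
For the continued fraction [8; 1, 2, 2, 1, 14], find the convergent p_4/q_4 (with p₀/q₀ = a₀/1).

87/10

Using pₖ = aₖpₖ₋₁ + pₖ₋₂, qₖ = aₖqₖ₋₁ + qₖ₋₂ (with p₋₁=1, p₋₂=0, q₋₁=0, q₋₂=1):
  k=0: a=8, p=8, q=1
  k=1: a=1, p=9, q=1
  k=2: a=2, p=26, q=3
  k=3: a=2, p=61, q=7
  k=4: a=1, p=87, q=10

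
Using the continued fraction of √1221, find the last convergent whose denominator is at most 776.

21385/612

√1221 = [34; 1, 16, 2, 16, 1, 68, …] (period length 6).
Convergents:
  p_0/q_0 = 34/1
  p_1/q_1 = 35/1
  p_2/q_2 = 594/17
  p_3/q_3 = 1223/35
  p_4/q_4 = 20162/577
  p_5/q_5 = 21385/612
  p_6/q_6 = 1474342/42193
q_5 = 612 ≤ 776 < 42193 = q_6, so the answer is 21385/612.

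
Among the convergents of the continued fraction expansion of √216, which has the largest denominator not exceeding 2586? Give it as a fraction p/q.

14403/980

√216 = [14; 1, 2, 3, 2, 1, 28, …] (period length 6).
Convergents:
  p_0/q_0 = 14/1
  p_1/q_1 = 15/1
  p_2/q_2 = 44/3
  p_3/q_3 = 147/10
  p_4/q_4 = 338/23
  p_5/q_5 = 485/33
  p_6/q_6 = 13918/947
  p_7/q_7 = 14403/980
  p_8/q_8 = 42724/2907
q_7 = 980 ≤ 2586 < 2907 = q_8, so the answer is 14403/980.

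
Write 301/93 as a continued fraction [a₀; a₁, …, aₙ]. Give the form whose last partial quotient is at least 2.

301 = 3·93 + 22
93 = 4·22 + 5
22 = 4·5 + 2
5 = 2·2 + 1
2 = 2·1 + 0  (stop)
So 301/93 = [3; 4, 4, 2, 2].

[3; 4, 4, 2, 2]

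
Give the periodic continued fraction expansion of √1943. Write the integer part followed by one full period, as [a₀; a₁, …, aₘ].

a₀ = ⌊√1943⌋ = 44.
With m₀=0, d₀=1 and mₖ₊₁ = dₖaₖ − mₖ, dₖ₊₁ = (n − mₖ₊₁²)/dₖ, aₖ₊₁ = ⌊(a₀+mₖ₊₁)/dₖ₊₁⌋:
  k=1: m=44, d=7, a=12
  k=2: m=40, d=49, a=1
  k=3: m=9, d=38, a=1
  k=4: m=29, d=29, a=2
  k=5: m=29, d=38, a=1
  k=6: m=9, d=49, a=1
  k=7: m=40, d=7, a=12
  k=8: m=44, d=1, a=88
d=1 and a=2a₀=88 at k=8, so the next step gives (m, d) = (44, 7) again — its k=1 value — and the period has length 8.

[44; 12, 1, 1, 2, 1, 1, 12, 88]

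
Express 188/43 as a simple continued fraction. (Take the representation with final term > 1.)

188 = 4·43 + 16
43 = 2·16 + 11
16 = 1·11 + 5
11 = 2·5 + 1
5 = 5·1 + 0  (stop)
So 188/43 = [4; 2, 1, 2, 5].

[4; 2, 1, 2, 5]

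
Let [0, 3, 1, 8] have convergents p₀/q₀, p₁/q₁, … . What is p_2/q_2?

Using pₖ = aₖpₖ₋₁ + pₖ₋₂, qₖ = aₖqₖ₋₁ + qₖ₋₂ (with p₋₁=1, p₋₂=0, q₋₁=0, q₋₂=1):
  k=0: a=0, p=0, q=1
  k=1: a=3, p=1, q=3
  k=2: a=1, p=1, q=4

1/4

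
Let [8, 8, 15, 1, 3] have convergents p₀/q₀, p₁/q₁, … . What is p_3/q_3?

1048/129

Using pₖ = aₖpₖ₋₁ + pₖ₋₂, qₖ = aₖqₖ₋₁ + qₖ₋₂ (with p₋₁=1, p₋₂=0, q₋₁=0, q₋₂=1):
  k=0: a=8, p=8, q=1
  k=1: a=8, p=65, q=8
  k=2: a=15, p=983, q=121
  k=3: a=1, p=1048, q=129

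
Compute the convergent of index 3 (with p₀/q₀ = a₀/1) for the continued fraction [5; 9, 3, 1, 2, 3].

Using pₖ = aₖpₖ₋₁ + pₖ₋₂, qₖ = aₖqₖ₋₁ + qₖ₋₂ (with p₋₁=1, p₋₂=0, q₋₁=0, q₋₂=1):
  k=0: a=5, p=5, q=1
  k=1: a=9, p=46, q=9
  k=2: a=3, p=143, q=28
  k=3: a=1, p=189, q=37

189/37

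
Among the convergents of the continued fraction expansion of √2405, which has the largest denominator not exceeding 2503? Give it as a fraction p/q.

58898/1201

√2405 = [49; 24, 1, 1, 24, 98, …] (period length 5).
Convergents:
  p_0/q_0 = 49/1
  p_1/q_1 = 1177/24
  p_2/q_2 = 1226/25
  p_3/q_3 = 2403/49
  p_4/q_4 = 58898/1201
  p_5/q_5 = 5774407/117747
q_4 = 1201 ≤ 2503 < 117747 = q_5, so the answer is 58898/1201.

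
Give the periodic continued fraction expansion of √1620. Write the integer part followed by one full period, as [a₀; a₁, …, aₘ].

[40; 4, 80]

a₀ = ⌊√1620⌋ = 40.
With m₀=0, d₀=1 and mₖ₊₁ = dₖaₖ − mₖ, dₖ₊₁ = (n − mₖ₊₁²)/dₖ, aₖ₊₁ = ⌊(a₀+mₖ₊₁)/dₖ₊₁⌋:
  k=1: m=40, d=20, a=4
  k=2: m=40, d=1, a=80
d=1 and a=2a₀=80 at k=2, so the next step gives (m, d) = (40, 20) again — its k=1 value — and the period has length 2.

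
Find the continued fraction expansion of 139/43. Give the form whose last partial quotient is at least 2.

139 = 3*43 + 10
43 = 4*10 + 3
10 = 3*3 + 1
3 = 3*1 + 0  (stop)
So 139/43 = [3; 4, 3, 3].

[3; 4, 3, 3]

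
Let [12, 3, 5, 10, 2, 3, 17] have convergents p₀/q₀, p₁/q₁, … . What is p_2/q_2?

197/16

Using pₖ = aₖpₖ₋₁ + pₖ₋₂, qₖ = aₖqₖ₋₁ + qₖ₋₂ (with p₋₁=1, p₋₂=0, q₋₁=0, q₋₂=1):
  k=0: a=12, p=12, q=1
  k=1: a=3, p=37, q=3
  k=2: a=5, p=197, q=16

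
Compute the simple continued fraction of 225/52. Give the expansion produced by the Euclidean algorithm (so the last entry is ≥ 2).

[4; 3, 17]

225 = 4*52 + 17
52 = 3*17 + 1
17 = 17*1 + 0  (stop)
So 225/52 = [4; 3, 17].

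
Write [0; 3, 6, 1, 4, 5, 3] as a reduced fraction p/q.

Fold from the inside: start with 3/1.
  5 + 1/3 = 16/3
  4 + 3/16 = 67/16
  1 + 16/67 = 83/67
  6 + 67/83 = 565/83
  3 + 83/565 = 1778/565
  0 + 565/1778 = 565/1778

565/1778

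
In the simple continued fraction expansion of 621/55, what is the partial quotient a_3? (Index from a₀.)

3

621 = 11·55 + 16   →  a_0 = 11
55 = 3·16 + 7   →  a_1 = 3
16 = 2·7 + 2   →  a_2 = 2
7 = 3·2 + 1   →  a_3 = 3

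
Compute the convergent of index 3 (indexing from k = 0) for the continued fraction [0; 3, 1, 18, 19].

Using pₖ = aₖpₖ₋₁ + pₖ₋₂, qₖ = aₖqₖ₋₁ + qₖ₋₂ (with p₋₁=1, p₋₂=0, q₋₁=0, q₋₂=1):
  k=0: a=0, p=0, q=1
  k=1: a=3, p=1, q=3
  k=2: a=1, p=1, q=4
  k=3: a=18, p=19, q=75

19/75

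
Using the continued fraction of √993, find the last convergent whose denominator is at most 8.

√993 = [31; 1, 1, 20, 1, 1, 62, …] (period length 6).
Convergents:
  p_0/q_0 = 31/1
  p_1/q_1 = 32/1
  p_2/q_2 = 63/2
  p_3/q_3 = 1292/41
q_2 = 2 ≤ 8 < 41 = q_3, so the answer is 63/2.

63/2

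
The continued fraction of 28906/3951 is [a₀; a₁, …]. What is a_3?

8

28906 = 7·3951 + 1249   →  a_0 = 7
3951 = 3·1249 + 204   →  a_1 = 3
1249 = 6·204 + 25   →  a_2 = 6
204 = 8·25 + 4   →  a_3 = 8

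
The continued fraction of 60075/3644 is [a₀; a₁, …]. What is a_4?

60075 = 16·3644 + 1771   →  a_0 = 16
3644 = 2·1771 + 102   →  a_1 = 2
1771 = 17·102 + 37   →  a_2 = 17
102 = 2·37 + 28   →  a_3 = 2
37 = 1·28 + 9   →  a_4 = 1

1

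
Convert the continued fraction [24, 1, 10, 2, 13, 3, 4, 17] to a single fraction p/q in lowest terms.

Fold from the inside: start with 17/1.
  4 + 1/17 = 69/17
  3 + 17/69 = 224/69
  13 + 69/224 = 2981/224
  2 + 224/2981 = 6186/2981
  10 + 2981/6186 = 64841/6186
  1 + 6186/64841 = 71027/64841
  24 + 64841/71027 = 1769489/71027

1769489/71027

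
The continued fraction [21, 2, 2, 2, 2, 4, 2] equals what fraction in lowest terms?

6103/285

Using pₖ = aₖpₖ₋₁ + pₖ₋₂ and qₖ = aₖqₖ₋₁ + qₖ₋₂:
  k=0: a=21, p=21, q=1
  k=1: a=2, p=43, q=2
  k=2: a=2, p=107, q=5
  k=3: a=2, p=257, q=12
  k=4: a=2, p=621, q=29
  k=5: a=4, p=2741, q=128
  k=6: a=2, p=6103, q=285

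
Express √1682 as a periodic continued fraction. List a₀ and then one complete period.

[41; 82]

a₀ = ⌊√1682⌋ = 41.
With m₀=0, d₀=1 and mₖ₊₁ = dₖaₖ − mₖ, dₖ₊₁ = (n − mₖ₊₁²)/dₖ, aₖ₊₁ = ⌊(a₀+mₖ₊₁)/dₖ₊₁⌋:
  k=1: m=41, d=1, a=82
d=1 and a=2a₀=82 at k=1, so the next step gives (m, d) = (41, 1) again — its k=1 value — and the period has length 1.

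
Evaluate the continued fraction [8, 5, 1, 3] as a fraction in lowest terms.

188/23

Using pₖ = aₖpₖ₋₁ + pₖ₋₂ and qₖ = aₖqₖ₋₁ + qₖ₋₂:
  k=0: a=8, p=8, q=1
  k=1: a=5, p=41, q=5
  k=2: a=1, p=49, q=6
  k=3: a=3, p=188, q=23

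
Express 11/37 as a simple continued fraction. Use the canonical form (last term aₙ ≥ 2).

[0; 3, 2, 1, 3]

11 = 0*37 + 11
37 = 3*11 + 4
11 = 2*4 + 3
4 = 1*3 + 1
3 = 3*1 + 0  (stop)
So 11/37 = [0; 3, 2, 1, 3].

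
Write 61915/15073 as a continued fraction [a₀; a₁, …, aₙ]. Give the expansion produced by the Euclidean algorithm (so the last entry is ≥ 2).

61915 = 4·15073 + 1623
15073 = 9·1623 + 466
1623 = 3·466 + 225
466 = 2·225 + 16
225 = 14·16 + 1
16 = 16·1 + 0  (stop)
So 61915/15073 = [4; 9, 3, 2, 14, 16].

[4; 9, 3, 2, 14, 16]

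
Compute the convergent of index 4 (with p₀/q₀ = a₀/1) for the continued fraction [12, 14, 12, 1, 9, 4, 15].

21921/1816

Using pₖ = aₖpₖ₋₁ + pₖ₋₂, qₖ = aₖqₖ₋₁ + qₖ₋₂ (with p₋₁=1, p₋₂=0, q₋₁=0, q₋₂=1):
  k=0: a=12, p=12, q=1
  k=1: a=14, p=169, q=14
  k=2: a=12, p=2040, q=169
  k=3: a=1, p=2209, q=183
  k=4: a=9, p=21921, q=1816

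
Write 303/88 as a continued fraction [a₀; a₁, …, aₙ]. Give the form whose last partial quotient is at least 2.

[3; 2, 3, 1, 9]

303 = 3·88 + 39
88 = 2·39 + 10
39 = 3·10 + 9
10 = 1·9 + 1
9 = 9·1 + 0  (stop)
So 303/88 = [3; 2, 3, 1, 9].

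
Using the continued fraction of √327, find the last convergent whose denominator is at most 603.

7830/433

√327 = [18; 12, 36, …] (period length 2).
Convergents:
  p_0/q_0 = 18/1
  p_1/q_1 = 217/12
  p_2/q_2 = 7830/433
  p_3/q_3 = 94177/5208
q_2 = 433 ≤ 603 < 5208 = q_3, so the answer is 7830/433.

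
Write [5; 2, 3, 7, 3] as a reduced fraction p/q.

Fold from the inside: start with 3/1.
  7 + 1/3 = 22/3
  3 + 3/22 = 69/22
  2 + 22/69 = 160/69
  5 + 69/160 = 869/160

869/160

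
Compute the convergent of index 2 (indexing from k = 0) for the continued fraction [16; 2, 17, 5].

Using pₖ = aₖpₖ₋₁ + pₖ₋₂, qₖ = aₖqₖ₋₁ + qₖ₋₂ (with p₋₁=1, p₋₂=0, q₋₁=0, q₋₂=1):
  k=0: a=16, p=16, q=1
  k=1: a=2, p=33, q=2
  k=2: a=17, p=577, q=35

577/35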